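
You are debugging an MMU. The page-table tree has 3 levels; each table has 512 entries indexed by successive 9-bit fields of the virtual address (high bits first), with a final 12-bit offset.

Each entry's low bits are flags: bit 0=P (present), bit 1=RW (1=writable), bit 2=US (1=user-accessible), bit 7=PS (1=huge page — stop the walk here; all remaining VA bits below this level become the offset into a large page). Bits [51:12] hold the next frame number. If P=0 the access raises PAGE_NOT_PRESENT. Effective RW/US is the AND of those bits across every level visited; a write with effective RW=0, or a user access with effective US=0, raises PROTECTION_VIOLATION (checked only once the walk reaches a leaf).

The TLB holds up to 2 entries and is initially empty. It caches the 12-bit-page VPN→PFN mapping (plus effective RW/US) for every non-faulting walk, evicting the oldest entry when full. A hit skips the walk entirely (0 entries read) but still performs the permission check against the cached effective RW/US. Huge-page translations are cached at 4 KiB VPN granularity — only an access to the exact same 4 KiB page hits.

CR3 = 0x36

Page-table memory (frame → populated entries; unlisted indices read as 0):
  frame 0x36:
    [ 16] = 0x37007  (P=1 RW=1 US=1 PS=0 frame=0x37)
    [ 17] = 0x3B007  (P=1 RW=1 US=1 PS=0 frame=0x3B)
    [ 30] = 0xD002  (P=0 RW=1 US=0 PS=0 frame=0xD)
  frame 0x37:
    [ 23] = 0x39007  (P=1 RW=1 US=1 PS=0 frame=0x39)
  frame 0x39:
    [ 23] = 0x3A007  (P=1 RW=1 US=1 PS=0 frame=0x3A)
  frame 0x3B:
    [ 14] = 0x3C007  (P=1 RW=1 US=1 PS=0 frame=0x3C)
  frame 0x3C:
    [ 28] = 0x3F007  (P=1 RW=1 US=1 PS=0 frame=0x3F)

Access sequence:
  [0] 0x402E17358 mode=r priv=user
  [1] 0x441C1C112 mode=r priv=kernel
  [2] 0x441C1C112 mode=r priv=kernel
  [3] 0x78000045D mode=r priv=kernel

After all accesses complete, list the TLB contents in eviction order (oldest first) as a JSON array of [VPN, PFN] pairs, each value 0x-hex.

Per-access translation:
#0 VA=0x402E17358 (r,user):
  [0] read 0x36 idx=16: raw=0x37007 flags P=1 W=1 U=1 S=0
  [1] read 0x37 idx=23: raw=0x39007 flags P=1 W=1 U=1 S=0
  [2] read 0x39 idx=23: raw=0x3A007 flags P=1 W=1 U=1 S=0
  ⇒ phys 0x3A358  [3 reads]
#1 VA=0x441C1C112 (r,kernel):
  [0] read 0x36 idx=17: raw=0x3B007 flags P=1 W=1 U=1 S=0
  [1] read 0x3B idx=14: raw=0x3C007 flags P=1 W=1 U=1 S=0
  [2] read 0x3C idx=28: raw=0x3F007 flags P=1 W=1 U=1 S=0
  ⇒ phys 0x3F112  [3 reads]
#2 VA=0x441C1C112 (r,kernel):
  TLB hit vpn=0x441C1C → PA=0x3F112
#3 VA=0x78000045D (r,kernel):
  [0] read 0x36 idx=30: raw=0xD002 flags P=0 W=1 U=0 S=0
  → PAGE_NOT_PRESENT  (1 entries read)

TLB: [["0x402E17", "0x3A"], ["0x441C1C", "0x3F"]]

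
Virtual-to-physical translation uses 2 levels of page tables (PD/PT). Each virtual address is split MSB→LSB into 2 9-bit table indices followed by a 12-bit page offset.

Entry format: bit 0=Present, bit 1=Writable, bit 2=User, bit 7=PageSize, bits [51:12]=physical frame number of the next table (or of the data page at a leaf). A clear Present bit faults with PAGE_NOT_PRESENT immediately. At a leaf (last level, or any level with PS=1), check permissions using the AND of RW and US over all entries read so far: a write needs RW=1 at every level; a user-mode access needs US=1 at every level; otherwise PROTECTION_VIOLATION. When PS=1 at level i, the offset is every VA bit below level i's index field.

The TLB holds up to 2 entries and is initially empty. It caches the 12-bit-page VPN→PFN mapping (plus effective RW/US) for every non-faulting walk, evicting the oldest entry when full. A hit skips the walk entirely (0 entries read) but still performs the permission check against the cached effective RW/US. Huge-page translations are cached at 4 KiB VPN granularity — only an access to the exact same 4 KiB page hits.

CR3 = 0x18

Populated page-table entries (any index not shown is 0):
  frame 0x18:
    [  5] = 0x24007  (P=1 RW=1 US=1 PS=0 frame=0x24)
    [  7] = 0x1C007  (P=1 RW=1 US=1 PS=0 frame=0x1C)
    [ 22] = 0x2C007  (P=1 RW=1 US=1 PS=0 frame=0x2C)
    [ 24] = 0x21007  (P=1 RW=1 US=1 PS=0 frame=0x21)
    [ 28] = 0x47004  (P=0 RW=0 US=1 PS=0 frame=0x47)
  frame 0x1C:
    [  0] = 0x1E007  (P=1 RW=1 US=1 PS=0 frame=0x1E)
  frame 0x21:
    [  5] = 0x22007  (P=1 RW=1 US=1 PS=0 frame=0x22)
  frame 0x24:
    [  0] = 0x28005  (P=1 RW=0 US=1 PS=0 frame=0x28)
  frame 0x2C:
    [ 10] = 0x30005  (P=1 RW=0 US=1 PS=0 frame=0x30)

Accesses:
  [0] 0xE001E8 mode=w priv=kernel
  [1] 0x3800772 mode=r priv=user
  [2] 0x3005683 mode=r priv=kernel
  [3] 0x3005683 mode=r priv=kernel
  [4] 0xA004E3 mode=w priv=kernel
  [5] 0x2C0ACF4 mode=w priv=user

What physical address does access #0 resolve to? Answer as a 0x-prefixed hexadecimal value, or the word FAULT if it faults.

Trace:
#0 VA=0xE001E8 (w,kernel):
  L0: frame=0x18 idx=7 entry=0x1C007 [P=1 RW=1 US=1 PS=0]
  L1: frame=0x1C idx=0 entry=0x1E007 [P=1 RW=1 US=1 PS=0]
  ⇒ phys 0x1E1E8  [2 reads]
#1 VA=0x3800772 (r,user):
  L0: frame=0x18 idx=28 entry=0x47004 [P=0 RW=0 US=1 PS=0]
  → PAGE_NOT_PRESENT  (1 entries read)
#2 VA=0x3005683 (r,kernel):
  L0: frame=0x18 idx=24 entry=0x21007 [P=1 RW=1 US=1 PS=0]
  L1: frame=0x21 idx=5 entry=0x22007 [P=1 RW=1 US=1 PS=0]
  ⇒ phys 0x22683  [2 reads]
#3 VA=0x3005683 (r,kernel):
  TLB hit vpn=0x3005 → PA=0x22683
#4 VA=0xA004E3 (w,kernel):
  L0: frame=0x18 idx=5 entry=0x24007 [P=1 RW=1 US=1 PS=0]
  L1: frame=0x24 idx=0 entry=0x28005 [P=1 RW=0 US=1 PS=0]
  → PROTECTION_VIOLATION  (2 entries read)
#5 VA=0x2C0ACF4 (w,user):
  L0: frame=0x18 idx=22 entry=0x2C007 [P=1 RW=1 US=1 PS=0]
  L1: frame=0x2C idx=10 entry=0x30005 [P=1 RW=0 US=1 PS=0]
  → PROTECTION_VIOLATION  (2 entries read)

Access #0 PA: 0x1E1E8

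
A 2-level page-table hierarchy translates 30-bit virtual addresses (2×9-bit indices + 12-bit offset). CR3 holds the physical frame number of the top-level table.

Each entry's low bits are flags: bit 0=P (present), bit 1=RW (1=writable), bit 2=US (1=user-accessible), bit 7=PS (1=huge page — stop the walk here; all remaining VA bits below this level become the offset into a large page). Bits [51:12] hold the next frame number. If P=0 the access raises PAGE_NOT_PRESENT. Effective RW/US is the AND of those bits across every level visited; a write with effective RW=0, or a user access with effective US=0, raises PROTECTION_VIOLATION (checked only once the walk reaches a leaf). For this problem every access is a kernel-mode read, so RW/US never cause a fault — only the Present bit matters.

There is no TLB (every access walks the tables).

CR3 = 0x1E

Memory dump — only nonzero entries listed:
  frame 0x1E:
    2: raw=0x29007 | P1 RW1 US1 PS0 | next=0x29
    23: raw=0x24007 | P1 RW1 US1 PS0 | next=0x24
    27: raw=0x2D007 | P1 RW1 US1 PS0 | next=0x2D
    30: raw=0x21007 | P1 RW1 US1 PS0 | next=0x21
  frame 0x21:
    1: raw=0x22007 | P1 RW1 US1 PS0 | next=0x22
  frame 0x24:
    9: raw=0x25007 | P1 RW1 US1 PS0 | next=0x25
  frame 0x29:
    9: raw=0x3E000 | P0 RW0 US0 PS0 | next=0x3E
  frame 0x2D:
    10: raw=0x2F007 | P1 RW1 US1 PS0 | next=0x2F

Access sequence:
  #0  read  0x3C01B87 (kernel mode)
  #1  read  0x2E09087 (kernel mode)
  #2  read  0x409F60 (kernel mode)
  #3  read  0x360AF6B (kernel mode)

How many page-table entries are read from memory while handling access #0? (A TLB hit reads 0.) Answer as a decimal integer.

Walk each access:
#0 VA=0x3C01B87 (r,kernel):
  [0] read 0x1E idx=30: raw=0x21007 flags P=1 W=1 U=1 S=0
  [1] read 0x21 idx=1: raw=0x22007 flags P=1 W=1 U=1 S=0
  ✓ 0x22B87  — 2 lookups
#1 VA=0x2E09087 (r,kernel):
  [0] read 0x1E idx=23: raw=0x24007 flags P=1 W=1 U=1 S=0
  [1] read 0x24 idx=9: raw=0x25007 flags P=1 W=1 U=1 S=0
  ✓ 0x25087  — 2 lookups
#2 VA=0x409F60 (r,kernel):
  [0] read 0x1E idx=2: raw=0x29007 flags P=1 W=1 U=1 S=0
  [1] read 0x29 idx=9: raw=0x3E000 flags P=0 W=0 U=0 S=0
  ⇒ fault: PAGE_NOT_PRESENT  — 2 lookups
#3 VA=0x360AF6B (r,kernel):
  [0] read 0x1E idx=27: raw=0x2D007 flags P=1 W=1 U=1 S=0
  [1] read 0x2D idx=10: raw=0x2F007 flags P=1 W=1 U=1 S=0
  ✓ 0x2FF6B  — 2 lookups

Entries read for #0: 2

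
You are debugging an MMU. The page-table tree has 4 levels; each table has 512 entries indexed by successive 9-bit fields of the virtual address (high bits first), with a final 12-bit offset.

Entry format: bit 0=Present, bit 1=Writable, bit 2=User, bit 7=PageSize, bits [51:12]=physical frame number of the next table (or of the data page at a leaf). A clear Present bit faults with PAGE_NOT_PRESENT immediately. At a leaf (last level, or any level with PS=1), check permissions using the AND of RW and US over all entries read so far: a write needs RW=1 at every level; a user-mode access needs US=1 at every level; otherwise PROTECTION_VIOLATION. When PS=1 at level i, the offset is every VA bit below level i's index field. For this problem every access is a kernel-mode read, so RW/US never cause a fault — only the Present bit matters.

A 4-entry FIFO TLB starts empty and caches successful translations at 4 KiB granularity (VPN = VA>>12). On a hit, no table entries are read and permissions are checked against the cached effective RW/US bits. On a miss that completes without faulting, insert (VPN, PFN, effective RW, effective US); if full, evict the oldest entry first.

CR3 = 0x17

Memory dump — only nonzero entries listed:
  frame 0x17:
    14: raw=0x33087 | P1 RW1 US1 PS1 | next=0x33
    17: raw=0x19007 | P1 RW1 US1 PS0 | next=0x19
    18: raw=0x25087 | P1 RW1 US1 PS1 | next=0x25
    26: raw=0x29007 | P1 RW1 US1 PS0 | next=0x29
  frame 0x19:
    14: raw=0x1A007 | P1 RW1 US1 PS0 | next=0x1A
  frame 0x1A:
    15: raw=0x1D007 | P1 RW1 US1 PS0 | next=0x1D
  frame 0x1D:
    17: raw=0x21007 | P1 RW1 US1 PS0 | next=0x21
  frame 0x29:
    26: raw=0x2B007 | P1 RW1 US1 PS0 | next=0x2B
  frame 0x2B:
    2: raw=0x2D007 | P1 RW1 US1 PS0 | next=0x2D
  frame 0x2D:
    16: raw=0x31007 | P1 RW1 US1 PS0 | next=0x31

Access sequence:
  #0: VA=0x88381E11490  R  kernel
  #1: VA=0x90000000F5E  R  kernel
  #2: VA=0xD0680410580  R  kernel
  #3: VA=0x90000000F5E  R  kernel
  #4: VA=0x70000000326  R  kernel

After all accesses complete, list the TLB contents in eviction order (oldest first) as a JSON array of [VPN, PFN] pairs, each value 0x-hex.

Per-access translation:
#0 VA=0x88381E11490 (r,kernel):
  L0: frame=0x17 idx=17 entry=0x19007 [P=1 RW=1 US=1 PS=0]
  L1: frame=0x19 idx=14 entry=0x1A007 [P=1 RW=1 US=1 PS=0]
  L2: frame=0x1A idx=15 entry=0x1D007 [P=1 RW=1 US=1 PS=0]
  L3: frame=0x1D idx=17 entry=0x21007 [P=1 RW=1 US=1 PS=0]
  ⇒ phys 0x21490  [4 reads]
#1 VA=0x90000000F5E (r,kernel):
  L0: frame=0x17 idx=18 entry=0x25087 [P=1 RW=1 US=1 PS=1]
  ⇒ phys 0x25F5E (huge @L0)  [1 reads]
#2 VA=0xD0680410580 (r,kernel):
  L0: frame=0x17 idx=26 entry=0x29007 [P=1 RW=1 US=1 PS=0]
  L1: frame=0x29 idx=26 entry=0x2B007 [P=1 RW=1 US=1 PS=0]
  L2: frame=0x2B idx=2 entry=0x2D007 [P=1 RW=1 US=1 PS=0]
  L3: frame=0x2D idx=16 entry=0x31007 [P=1 RW=1 US=1 PS=0]
  ⇒ phys 0x31580  [4 reads]
#3 VA=0x90000000F5E (r,kernel):
  TLB hit vpn=0x90000000 → PA=0x25F5E
#4 VA=0x70000000326 (r,kernel):
  L0: frame=0x17 idx=14 entry=0x33087 [P=1 RW=1 US=1 PS=1]
  ⇒ phys 0x33326 (huge @L0)  [1 reads]

TLB: [["0x88381E11", "0x21"], ["0x90000000", "0x25"], ["0xD0680410", "0x31"], ["0x70000000", "0x33"]]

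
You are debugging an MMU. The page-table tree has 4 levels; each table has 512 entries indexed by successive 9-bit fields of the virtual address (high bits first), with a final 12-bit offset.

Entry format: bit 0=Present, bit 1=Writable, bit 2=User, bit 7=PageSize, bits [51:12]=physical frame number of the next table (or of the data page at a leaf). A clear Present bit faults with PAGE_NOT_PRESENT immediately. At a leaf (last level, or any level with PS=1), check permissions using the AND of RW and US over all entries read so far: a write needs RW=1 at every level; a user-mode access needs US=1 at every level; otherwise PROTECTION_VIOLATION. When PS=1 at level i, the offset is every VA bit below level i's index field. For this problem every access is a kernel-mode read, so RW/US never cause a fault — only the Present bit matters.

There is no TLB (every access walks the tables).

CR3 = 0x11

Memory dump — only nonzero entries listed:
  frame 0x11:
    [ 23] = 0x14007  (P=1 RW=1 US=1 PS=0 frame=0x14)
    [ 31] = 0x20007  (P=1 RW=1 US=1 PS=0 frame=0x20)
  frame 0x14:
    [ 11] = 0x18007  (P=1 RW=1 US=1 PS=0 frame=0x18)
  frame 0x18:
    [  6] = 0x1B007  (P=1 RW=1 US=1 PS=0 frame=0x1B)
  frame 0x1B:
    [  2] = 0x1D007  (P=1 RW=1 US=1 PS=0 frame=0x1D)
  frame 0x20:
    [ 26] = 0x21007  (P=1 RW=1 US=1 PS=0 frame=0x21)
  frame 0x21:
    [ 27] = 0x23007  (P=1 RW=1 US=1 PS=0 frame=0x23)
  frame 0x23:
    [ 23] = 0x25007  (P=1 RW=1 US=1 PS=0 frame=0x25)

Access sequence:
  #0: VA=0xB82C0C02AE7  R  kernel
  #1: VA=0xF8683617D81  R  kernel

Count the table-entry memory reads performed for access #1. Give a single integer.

Walk each access:
#0 VA=0xB82C0C02AE7 (r,kernel):
  L0 @0x11[23] → 0x14007  P=1,RW=1,US=1,PS=0
  L1 @0x14[11] → 0x18007  P=1,RW=1,US=1,PS=0
  L2 @0x18[6] → 0x1B007  P=1,RW=1,US=1,PS=0
  L3 @0x1B[2] → 0x1D007  P=1,RW=1,US=1,PS=0
  → PA=0x1DAE7  (4 entries read)
#1 VA=0xF8683617D81 (r,kernel):
  L0 @0x11[31] → 0x20007  P=1,RW=1,US=1,PS=0
  L1 @0x20[26] → 0x21007  P=1,RW=1,US=1,PS=0
  L2 @0x21[27] → 0x23007  P=1,RW=1,US=1,PS=0
  L3 @0x23[23] → 0x25007  P=1,RW=1,US=1,PS=0
  → PA=0x25D81  (4 entries read)

Entries read for #1: 4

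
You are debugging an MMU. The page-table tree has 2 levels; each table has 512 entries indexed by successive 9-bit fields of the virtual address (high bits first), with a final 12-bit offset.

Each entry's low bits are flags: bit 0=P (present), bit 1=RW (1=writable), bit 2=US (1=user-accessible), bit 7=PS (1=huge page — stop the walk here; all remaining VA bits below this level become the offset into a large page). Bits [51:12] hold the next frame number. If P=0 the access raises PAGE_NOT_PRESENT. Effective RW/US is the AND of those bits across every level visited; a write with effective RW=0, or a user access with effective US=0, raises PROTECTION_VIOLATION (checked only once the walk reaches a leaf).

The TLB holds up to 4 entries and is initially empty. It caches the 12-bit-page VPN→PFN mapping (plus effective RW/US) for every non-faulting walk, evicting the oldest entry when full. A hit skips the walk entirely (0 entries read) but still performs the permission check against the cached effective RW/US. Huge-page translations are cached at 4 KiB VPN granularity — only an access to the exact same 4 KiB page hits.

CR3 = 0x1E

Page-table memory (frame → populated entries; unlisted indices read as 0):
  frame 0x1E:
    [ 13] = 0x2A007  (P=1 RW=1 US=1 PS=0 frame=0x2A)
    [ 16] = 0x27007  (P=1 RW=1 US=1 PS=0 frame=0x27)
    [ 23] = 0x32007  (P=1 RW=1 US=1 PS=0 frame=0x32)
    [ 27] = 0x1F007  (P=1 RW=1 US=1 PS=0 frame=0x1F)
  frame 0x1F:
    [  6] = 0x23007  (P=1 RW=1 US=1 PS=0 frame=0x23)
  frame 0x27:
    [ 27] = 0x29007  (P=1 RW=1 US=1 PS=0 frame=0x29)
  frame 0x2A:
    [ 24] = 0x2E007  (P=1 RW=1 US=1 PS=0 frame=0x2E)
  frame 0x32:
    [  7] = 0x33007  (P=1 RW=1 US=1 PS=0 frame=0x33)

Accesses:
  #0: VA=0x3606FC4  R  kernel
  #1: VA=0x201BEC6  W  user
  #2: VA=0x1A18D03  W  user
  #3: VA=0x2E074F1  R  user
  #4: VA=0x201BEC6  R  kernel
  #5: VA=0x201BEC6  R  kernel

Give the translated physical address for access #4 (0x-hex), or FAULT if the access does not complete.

Trace:
#0 VA=0x3606FC4 (r,kernel):
  L0: frame=0x1E idx=27 entry=0x1F007 [P=1 RW=1 US=1 PS=0]
  L1: frame=0x1F idx=6 entry=0x23007 [P=1 RW=1 US=1 PS=0]
  ⇒ phys 0x23FC4  [2 reads]
#1 VA=0x201BEC6 (w,user):
  L0: frame=0x1E idx=16 entry=0x27007 [P=1 RW=1 US=1 PS=0]
  L1: frame=0x27 idx=27 entry=0x29007 [P=1 RW=1 US=1 PS=0]
  ⇒ phys 0x29EC6  [2 reads]
#2 VA=0x1A18D03 (w,user):
  L0: frame=0x1E idx=13 entry=0x2A007 [P=1 RW=1 US=1 PS=0]
  L1: frame=0x2A idx=24 entry=0x2E007 [P=1 RW=1 US=1 PS=0]
  ⇒ phys 0x2ED03  [2 reads]
#3 VA=0x2E074F1 (r,user):
  L0: frame=0x1E idx=23 entry=0x32007 [P=1 RW=1 US=1 PS=0]
  L1: frame=0x32 idx=7 entry=0x33007 [P=1 RW=1 US=1 PS=0]
  ⇒ phys 0x334F1  [2 reads]
#4 VA=0x201BEC6 (r,kernel):
  TLB hit vpn=0x201B → PA=0x29EC6
#5 VA=0x201BEC6 (r,kernel):
  TLB hit vpn=0x201B → PA=0x29EC6

Access #4 PA: 0x29EC6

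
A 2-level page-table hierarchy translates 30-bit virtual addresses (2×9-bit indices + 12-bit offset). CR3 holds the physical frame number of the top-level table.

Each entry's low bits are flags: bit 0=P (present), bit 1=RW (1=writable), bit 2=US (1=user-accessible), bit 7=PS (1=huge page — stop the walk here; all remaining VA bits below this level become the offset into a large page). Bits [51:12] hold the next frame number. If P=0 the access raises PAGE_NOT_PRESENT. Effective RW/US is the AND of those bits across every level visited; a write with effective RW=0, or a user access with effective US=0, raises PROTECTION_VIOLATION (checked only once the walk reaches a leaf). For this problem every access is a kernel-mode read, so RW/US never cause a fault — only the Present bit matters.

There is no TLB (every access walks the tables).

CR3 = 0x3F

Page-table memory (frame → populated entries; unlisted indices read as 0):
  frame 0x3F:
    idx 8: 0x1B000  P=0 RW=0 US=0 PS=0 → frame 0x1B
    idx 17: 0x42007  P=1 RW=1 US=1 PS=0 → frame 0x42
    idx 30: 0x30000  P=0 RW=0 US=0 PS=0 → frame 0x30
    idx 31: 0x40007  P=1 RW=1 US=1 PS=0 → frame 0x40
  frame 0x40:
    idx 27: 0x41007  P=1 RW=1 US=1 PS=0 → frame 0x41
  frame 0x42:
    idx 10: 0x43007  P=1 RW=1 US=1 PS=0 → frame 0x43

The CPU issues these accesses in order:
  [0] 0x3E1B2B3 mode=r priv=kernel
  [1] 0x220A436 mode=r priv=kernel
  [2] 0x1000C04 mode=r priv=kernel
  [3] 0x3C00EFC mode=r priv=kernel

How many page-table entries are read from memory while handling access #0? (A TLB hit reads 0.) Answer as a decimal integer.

Trace:
#0 VA=0x3E1B2B3 (r,kernel):
  [0] read 0x3F idx=31: raw=0x40007 flags P=1 W=1 U=1 S=0
  [1] read 0x40 idx=27: raw=0x41007 flags P=1 W=1 U=1 S=0
  ⇒ phys 0x412B3  [2 reads]
#1 VA=0x220A436 (r,kernel):
  [0] read 0x3F idx=17: raw=0x42007 flags P=1 W=1 U=1 S=0
  [1] read 0x42 idx=10: raw=0x43007 flags P=1 W=1 U=1 S=0
  ⇒ phys 0x43436  [2 reads]
#2 VA=0x1000C04 (r,kernel):
  [0] read 0x3F idx=8: raw=0x1B000 flags P=0 W=0 U=0 S=0
  ✗ PAGE_NOT_PRESENT  [1 reads]
#3 VA=0x3C00EFC (r,kernel):
  [0] read 0x3F idx=30: raw=0x30000 flags P=0 W=0 U=0 S=0
  ✗ PAGE_NOT_PRESENT  [1 reads]

Entries read for #0: 2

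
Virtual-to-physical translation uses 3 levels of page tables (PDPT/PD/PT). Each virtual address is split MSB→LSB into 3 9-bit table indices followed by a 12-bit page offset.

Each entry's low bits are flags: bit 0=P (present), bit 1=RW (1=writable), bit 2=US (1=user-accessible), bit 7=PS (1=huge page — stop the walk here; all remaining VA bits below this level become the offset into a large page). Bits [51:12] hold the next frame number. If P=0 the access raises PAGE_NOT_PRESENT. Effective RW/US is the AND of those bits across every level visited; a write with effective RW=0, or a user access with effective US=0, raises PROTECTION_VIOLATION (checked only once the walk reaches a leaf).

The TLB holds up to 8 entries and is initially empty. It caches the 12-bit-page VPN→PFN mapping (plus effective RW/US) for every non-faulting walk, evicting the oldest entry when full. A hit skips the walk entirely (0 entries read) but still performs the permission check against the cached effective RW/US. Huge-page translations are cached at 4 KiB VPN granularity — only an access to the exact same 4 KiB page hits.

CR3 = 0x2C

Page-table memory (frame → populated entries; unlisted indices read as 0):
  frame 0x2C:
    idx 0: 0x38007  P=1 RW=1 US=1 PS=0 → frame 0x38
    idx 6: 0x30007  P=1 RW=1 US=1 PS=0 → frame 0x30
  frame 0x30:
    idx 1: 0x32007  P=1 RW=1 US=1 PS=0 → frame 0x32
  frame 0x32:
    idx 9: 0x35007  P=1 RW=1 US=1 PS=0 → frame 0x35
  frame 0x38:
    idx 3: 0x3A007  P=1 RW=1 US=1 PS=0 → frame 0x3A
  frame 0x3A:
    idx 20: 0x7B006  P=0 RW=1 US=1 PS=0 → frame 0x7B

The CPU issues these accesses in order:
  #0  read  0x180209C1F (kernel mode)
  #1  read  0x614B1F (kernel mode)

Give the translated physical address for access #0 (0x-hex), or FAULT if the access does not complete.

Per-access translation:
#0 VA=0x180209C1F (r,kernel):
  L0: frame=0x2C idx=6 entry=0x30007 [P=1 RW=1 US=1 PS=0]
  L1: frame=0x30 idx=1 entry=0x32007 [P=1 RW=1 US=1 PS=0]
  L2: frame=0x32 idx=9 entry=0x35007 [P=1 RW=1 US=1 PS=0]
  → PA=0x35C1F  (3 entries read)
#1 VA=0x614B1F (r,kernel):
  L0: frame=0x2C idx=0 entry=0x38007 [P=1 RW=1 US=1 PS=0]
  L1: frame=0x38 idx=3 entry=0x3A007 [P=1 RW=1 US=1 PS=0]
  L2: frame=0x3A idx=20 entry=0x7B006 [P=0 RW=1 US=1 PS=0]
  → PAGE_NOT_PRESENT  (3 entries read)

Access #0 PA: 0x35C1F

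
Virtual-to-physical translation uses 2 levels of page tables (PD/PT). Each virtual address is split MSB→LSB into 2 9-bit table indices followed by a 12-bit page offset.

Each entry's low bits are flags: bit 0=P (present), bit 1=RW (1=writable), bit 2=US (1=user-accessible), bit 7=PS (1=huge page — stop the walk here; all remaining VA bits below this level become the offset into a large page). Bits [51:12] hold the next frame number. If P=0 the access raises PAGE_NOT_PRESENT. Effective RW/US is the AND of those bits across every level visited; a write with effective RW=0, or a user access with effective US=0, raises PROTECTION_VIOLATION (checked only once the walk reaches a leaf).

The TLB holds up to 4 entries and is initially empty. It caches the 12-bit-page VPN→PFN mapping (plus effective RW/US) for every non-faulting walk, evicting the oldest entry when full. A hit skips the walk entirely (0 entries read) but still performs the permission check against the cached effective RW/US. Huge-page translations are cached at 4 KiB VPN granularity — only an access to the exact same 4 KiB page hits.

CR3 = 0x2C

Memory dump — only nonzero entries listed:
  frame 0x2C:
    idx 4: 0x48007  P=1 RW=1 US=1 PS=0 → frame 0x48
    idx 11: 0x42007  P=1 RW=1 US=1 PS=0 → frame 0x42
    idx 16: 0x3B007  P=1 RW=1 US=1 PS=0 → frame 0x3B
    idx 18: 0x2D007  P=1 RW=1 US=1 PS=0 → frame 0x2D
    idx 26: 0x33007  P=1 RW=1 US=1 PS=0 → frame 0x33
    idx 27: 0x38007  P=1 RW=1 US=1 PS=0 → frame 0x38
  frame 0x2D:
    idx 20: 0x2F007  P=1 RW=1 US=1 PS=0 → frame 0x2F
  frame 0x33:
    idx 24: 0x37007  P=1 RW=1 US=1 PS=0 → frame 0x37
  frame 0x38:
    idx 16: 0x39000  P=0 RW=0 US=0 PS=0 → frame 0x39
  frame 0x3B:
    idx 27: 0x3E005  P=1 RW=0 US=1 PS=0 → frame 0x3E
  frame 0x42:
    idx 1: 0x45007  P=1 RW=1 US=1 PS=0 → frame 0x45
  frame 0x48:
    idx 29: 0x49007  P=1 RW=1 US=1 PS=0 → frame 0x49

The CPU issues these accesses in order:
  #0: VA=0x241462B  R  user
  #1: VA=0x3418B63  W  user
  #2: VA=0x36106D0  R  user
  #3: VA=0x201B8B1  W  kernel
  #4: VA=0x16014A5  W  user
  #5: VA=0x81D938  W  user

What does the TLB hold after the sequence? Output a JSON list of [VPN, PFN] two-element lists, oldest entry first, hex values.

Walk each access:
#0 VA=0x241462B (r,user):
  [0] read 0x2C idx=18: raw=0x2D007 flags P=1 W=1 U=1 S=0
  [1] read 0x2D idx=20: raw=0x2F007 flags P=1 W=1 U=1 S=0
  → PA=0x2F62B  (2 entries read)
#1 VA=0x3418B63 (w,user):
  [0] read 0x2C idx=26: raw=0x33007 flags P=1 W=1 U=1 S=0
  [1] read 0x33 idx=24: raw=0x37007 flags P=1 W=1 U=1 S=0
  → PA=0x37B63  (2 entries read)
#2 VA=0x36106D0 (r,user):
  [0] read 0x2C idx=27: raw=0x38007 flags P=1 W=1 U=1 S=0
  [1] read 0x38 idx=16: raw=0x39000 flags P=0 W=0 U=0 S=0
  → PAGE_NOT_PRESENT  (2 entries read)
#3 VA=0x201B8B1 (w,kernel):
  [0] read 0x2C idx=16: raw=0x3B007 flags P=1 W=1 U=1 S=0
  [1] read 0x3B idx=27: raw=0x3E005 flags P=1 W=0 U=1 S=0
  → PROTECTION_VIOLATION  (2 entries read)
#4 VA=0x16014A5 (w,user):
  [0] read 0x2C idx=11: raw=0x42007 flags P=1 W=1 U=1 S=0
  [1] read 0x42 idx=1: raw=0x45007 flags P=1 W=1 U=1 S=0
  → PA=0x454A5  (2 entries read)
#5 VA=0x81D938 (w,user):
  [0] read 0x2C idx=4: raw=0x48007 flags P=1 W=1 U=1 S=0
  [1] read 0x48 idx=29: raw=0x49007 flags P=1 W=1 U=1 S=0
  → PA=0x49938  (2 entries read)

TLB: [["0x2414", "0x2F"], ["0x3418", "0x37"], ["0x1601", "0x45"], ["0x81D", "0x49"]]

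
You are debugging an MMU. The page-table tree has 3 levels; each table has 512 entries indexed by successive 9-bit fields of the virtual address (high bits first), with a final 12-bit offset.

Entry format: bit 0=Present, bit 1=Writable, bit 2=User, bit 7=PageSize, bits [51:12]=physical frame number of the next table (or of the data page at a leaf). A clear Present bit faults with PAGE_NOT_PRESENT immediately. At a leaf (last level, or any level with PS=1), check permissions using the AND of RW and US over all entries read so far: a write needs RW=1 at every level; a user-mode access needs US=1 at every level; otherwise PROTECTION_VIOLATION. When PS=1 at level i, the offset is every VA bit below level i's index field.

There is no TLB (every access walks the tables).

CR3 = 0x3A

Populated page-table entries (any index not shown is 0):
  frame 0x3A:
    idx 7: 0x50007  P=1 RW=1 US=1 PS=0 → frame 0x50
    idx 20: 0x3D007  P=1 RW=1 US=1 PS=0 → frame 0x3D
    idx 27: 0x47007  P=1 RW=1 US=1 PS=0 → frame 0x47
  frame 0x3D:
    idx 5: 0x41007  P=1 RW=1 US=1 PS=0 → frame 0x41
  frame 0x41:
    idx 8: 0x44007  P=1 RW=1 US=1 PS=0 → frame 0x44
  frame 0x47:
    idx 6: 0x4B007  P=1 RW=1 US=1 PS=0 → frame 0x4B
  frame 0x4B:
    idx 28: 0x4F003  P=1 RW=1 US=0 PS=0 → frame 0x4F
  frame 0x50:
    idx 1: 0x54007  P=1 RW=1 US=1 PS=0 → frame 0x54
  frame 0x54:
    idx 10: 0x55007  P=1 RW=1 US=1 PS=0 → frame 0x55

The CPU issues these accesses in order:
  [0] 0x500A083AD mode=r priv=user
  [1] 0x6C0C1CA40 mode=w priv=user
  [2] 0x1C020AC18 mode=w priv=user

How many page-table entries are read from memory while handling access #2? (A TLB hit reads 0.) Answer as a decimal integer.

Per-access translation:
#0 VA=0x500A083AD (r,user):
  lvl0: tbl 0x3A, slot 20 ⇒ 0x3D007 (P1/RW1/US1/PS0)
  lvl1: tbl 0x3D, slot 5 ⇒ 0x41007 (P1/RW1/US1/PS0)
  lvl2: tbl 0x41, slot 8 ⇒ 0x44007 (P1/RW1/US1/PS0)
  ⇒ phys 0x443AD  [3 reads]
#1 VA=0x6C0C1CA40 (w,user):
  lvl0: tbl 0x3A, slot 27 ⇒ 0x47007 (P1/RW1/US1/PS0)
  lvl1: tbl 0x47, slot 6 ⇒ 0x4B007 (P1/RW1/US1/PS0)
  lvl2: tbl 0x4B, slot 28 ⇒ 0x4F003 (P1/RW1/US0/PS0)
  → PROTECTION_VIOLATION  (3 entries read)
#2 VA=0x1C020AC18 (w,user):
  lvl0: tbl 0x3A, slot 7 ⇒ 0x50007 (P1/RW1/US1/PS0)
  lvl1: tbl 0x50, slot 1 ⇒ 0x54007 (P1/RW1/US1/PS0)
  lvl2: tbl 0x54, slot 10 ⇒ 0x55007 (P1/RW1/US1/PS0)
  ⇒ phys 0x55C18  [3 reads]

Entries read for #2: 3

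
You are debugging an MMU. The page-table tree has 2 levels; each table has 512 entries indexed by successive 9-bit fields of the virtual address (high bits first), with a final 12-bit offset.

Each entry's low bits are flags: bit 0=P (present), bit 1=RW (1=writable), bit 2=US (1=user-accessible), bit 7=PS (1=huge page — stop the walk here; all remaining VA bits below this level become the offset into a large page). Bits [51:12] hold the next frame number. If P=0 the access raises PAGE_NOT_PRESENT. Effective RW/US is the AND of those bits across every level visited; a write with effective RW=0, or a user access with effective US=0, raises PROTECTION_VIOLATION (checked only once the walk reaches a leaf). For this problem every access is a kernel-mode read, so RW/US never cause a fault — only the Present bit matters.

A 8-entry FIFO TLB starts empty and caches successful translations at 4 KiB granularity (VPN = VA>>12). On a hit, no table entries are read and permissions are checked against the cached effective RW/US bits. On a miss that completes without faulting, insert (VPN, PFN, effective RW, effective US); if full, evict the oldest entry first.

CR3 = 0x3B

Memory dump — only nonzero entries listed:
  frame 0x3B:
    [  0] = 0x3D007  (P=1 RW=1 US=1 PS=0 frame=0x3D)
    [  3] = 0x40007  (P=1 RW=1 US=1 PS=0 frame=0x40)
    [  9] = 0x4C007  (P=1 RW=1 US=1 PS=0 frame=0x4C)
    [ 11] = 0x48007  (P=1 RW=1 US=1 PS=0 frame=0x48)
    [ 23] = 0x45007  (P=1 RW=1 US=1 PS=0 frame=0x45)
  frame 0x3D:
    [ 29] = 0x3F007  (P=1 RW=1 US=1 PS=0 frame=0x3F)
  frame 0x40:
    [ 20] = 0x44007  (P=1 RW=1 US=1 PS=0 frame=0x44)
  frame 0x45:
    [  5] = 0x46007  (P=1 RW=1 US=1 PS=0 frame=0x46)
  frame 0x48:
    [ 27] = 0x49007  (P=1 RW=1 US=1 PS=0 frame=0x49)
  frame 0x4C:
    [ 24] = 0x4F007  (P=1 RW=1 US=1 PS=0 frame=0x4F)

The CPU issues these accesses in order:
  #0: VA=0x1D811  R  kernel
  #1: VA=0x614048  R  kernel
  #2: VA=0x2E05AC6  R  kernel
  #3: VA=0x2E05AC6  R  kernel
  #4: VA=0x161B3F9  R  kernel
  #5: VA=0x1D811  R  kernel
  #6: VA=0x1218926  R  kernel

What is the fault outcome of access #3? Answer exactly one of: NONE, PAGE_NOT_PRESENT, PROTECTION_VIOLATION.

Walk each access:
#0 VA=0x1D811 (r,kernel):
  lvl0: tbl 0x3B, slot 0 ⇒ 0x3D007 (P1/RW1/US1/PS0)
  lvl1: tbl 0x3D, slot 29 ⇒ 0x3F007 (P1/RW1/US1/PS0)
  ⇒ phys 0x3F811  [2 reads]
#1 VA=0x614048 (r,kernel):
  lvl0: tbl 0x3B, slot 3 ⇒ 0x40007 (P1/RW1/US1/PS0)
  lvl1: tbl 0x40, slot 20 ⇒ 0x44007 (P1/RW1/US1/PS0)
  ⇒ phys 0x44048  [2 reads]
#2 VA=0x2E05AC6 (r,kernel):
  lvl0: tbl 0x3B, slot 23 ⇒ 0x45007 (P1/RW1/US1/PS0)
  lvl1: tbl 0x45, slot 5 ⇒ 0x46007 (P1/RW1/US1/PS0)
  ⇒ phys 0x46AC6  [2 reads]
#3 VA=0x2E05AC6 (r,kernel):
  TLB hit vpn=0x2E05 → PA=0x46AC6
#4 VA=0x161B3F9 (r,kernel):
  lvl0: tbl 0x3B, slot 11 ⇒ 0x48007 (P1/RW1/US1/PS0)
  lvl1: tbl 0x48, slot 27 ⇒ 0x49007 (P1/RW1/US1/PS0)
  ⇒ phys 0x493F9  [2 reads]
#5 VA=0x1D811 (r,kernel):
  TLB hit vpn=0x1D → PA=0x3F811
#6 VA=0x1218926 (r,kernel):
  lvl0: tbl 0x3B, slot 9 ⇒ 0x4C007 (P1/RW1/US1/PS0)
  lvl1: tbl 0x4C, slot 24 ⇒ 0x4F007 (P1/RW1/US1/PS0)
  ⇒ phys 0x4F926  [2 reads]

Access #3 fault: NONE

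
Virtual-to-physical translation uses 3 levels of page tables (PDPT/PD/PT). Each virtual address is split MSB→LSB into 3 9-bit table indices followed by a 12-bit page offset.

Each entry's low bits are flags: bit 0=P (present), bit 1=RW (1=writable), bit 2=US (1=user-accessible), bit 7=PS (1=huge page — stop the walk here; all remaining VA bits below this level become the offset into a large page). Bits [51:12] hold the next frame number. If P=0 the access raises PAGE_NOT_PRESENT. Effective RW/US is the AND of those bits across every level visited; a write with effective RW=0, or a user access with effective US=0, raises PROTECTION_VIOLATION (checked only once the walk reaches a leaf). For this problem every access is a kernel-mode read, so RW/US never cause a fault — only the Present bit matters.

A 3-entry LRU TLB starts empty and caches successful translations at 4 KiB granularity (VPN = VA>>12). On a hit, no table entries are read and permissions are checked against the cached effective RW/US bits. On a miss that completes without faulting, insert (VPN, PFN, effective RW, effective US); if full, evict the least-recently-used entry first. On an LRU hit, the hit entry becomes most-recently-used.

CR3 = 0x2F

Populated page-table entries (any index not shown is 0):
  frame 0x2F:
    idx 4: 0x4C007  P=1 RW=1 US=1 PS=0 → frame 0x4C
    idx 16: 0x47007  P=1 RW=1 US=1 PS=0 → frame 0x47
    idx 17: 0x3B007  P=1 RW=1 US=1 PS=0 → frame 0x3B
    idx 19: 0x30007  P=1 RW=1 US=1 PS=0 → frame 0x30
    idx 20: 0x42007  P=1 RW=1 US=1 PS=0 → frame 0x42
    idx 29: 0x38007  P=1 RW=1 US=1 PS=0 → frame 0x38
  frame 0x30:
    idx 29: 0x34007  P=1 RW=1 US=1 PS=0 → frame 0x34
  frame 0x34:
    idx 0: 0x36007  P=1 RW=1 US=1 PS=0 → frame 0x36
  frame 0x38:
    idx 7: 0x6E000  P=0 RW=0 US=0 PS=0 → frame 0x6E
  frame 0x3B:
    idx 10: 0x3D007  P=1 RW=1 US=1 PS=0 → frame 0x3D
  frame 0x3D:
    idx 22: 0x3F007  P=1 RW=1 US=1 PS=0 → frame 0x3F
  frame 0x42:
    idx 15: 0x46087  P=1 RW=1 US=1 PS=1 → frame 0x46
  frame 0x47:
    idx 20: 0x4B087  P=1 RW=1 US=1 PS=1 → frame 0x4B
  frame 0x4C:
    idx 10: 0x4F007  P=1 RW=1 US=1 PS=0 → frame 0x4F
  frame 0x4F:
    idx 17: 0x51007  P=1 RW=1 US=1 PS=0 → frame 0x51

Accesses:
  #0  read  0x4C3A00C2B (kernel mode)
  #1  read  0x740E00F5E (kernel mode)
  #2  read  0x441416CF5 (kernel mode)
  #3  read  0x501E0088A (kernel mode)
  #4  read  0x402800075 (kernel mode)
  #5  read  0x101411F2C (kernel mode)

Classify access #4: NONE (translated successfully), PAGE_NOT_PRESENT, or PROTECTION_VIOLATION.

Trace:
#0 VA=0x4C3A00C2B (r,kernel):
  L0: frame=0x2F idx=19 entry=0x30007 [P=1 RW=1 US=1 PS=0]
  L1: frame=0x30 idx=29 entry=0x34007 [P=1 RW=1 US=1 PS=0]
  L2: frame=0x34 idx=0 entry=0x36007 [P=1 RW=1 US=1 PS=0]
  → PA=0x36C2B  (3 entries read)
#1 VA=0x740E00F5E (r,kernel):
  L0: frame=0x2F idx=29 entry=0x38007 [P=1 RW=1 US=1 PS=0]
  L1: frame=0x38 idx=7 entry=0x6E000 [P=0 RW=0 US=0 PS=0]
  ✗ PAGE_NOT_PRESENT  [2 reads]
#2 VA=0x441416CF5 (r,kernel):
  L0: frame=0x2F idx=17 entry=0x3B007 [P=1 RW=1 US=1 PS=0]
  L1: frame=0x3B idx=10 entry=0x3D007 [P=1 RW=1 US=1 PS=0]
  L2: frame=0x3D idx=22 entry=0x3F007 [P=1 RW=1 US=1 PS=0]
  → PA=0x3FCF5  (3 entries read)
#3 VA=0x501E0088A (r,kernel):
  L0: frame=0x2F idx=20 entry=0x42007 [P=1 RW=1 US=1 PS=0]
  L1: frame=0x42 idx=15 entry=0x46087 [P=1 RW=1 US=1 PS=1]
  → PA=0x4688A (huge @L1)  (2 entries read)
#4 VA=0x402800075 (r,kernel):
  L0: frame=0x2F idx=16 entry=0x47007 [P=1 RW=1 US=1 PS=0]
  L1: frame=0x47 idx=20 entry=0x4B087 [P=1 RW=1 US=1 PS=1]
  → PA=0x4B075 (huge @L1)  (2 entries read)
#5 VA=0x101411F2C (r,kernel):
  L0: frame=0x2F idx=4 entry=0x4C007 [P=1 RW=1 US=1 PS=0]
  L1: frame=0x4C idx=10 entry=0x4F007 [P=1 RW=1 US=1 PS=0]
  L2: frame=0x4F idx=17 entry=0x51007 [P=1 RW=1 US=1 PS=0]
  → PA=0x51F2C  (3 entries read)

Access #4 fault: NONE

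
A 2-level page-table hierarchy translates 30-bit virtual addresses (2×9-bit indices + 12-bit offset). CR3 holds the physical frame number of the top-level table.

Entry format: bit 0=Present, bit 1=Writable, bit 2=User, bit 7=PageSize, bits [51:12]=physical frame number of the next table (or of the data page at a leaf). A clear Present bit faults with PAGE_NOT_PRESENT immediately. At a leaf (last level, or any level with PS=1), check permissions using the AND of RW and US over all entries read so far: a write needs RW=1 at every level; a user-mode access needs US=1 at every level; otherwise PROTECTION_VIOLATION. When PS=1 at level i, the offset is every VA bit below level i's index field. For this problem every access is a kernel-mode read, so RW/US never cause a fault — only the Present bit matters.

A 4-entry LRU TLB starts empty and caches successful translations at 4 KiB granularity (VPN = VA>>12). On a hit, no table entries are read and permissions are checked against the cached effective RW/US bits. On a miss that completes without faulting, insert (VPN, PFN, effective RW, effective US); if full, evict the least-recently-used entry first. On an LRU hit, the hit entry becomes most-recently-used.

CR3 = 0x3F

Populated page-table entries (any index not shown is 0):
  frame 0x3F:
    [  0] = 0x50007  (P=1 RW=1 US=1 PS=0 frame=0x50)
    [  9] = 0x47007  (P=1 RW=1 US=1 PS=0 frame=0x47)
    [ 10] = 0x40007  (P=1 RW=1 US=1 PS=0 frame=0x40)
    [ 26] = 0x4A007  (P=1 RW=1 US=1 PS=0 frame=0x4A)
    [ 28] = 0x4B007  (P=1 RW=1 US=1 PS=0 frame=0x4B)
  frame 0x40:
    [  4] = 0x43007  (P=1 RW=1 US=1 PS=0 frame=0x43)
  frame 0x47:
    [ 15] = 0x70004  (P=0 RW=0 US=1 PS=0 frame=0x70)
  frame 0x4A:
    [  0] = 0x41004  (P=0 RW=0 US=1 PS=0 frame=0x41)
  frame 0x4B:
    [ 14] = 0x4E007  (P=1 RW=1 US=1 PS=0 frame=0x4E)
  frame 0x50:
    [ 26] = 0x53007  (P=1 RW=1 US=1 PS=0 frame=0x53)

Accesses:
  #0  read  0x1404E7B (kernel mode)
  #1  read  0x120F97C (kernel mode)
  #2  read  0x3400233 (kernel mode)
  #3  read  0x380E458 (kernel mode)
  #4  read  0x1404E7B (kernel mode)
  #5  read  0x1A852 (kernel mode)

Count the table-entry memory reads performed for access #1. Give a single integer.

Walk each access:
#0 VA=0x1404E7B (r,kernel):
  lvl0: tbl 0x3F, slot 10 ⇒ 0x40007 (P1/RW1/US1/PS0)
  lvl1: tbl 0x40, slot 4 ⇒ 0x43007 (P1/RW1/US1/PS0)
  → PA=0x43E7B  (2 entries read)
#1 VA=0x120F97C (r,kernel):
  lvl0: tbl 0x3F, slot 9 ⇒ 0x47007 (P1/RW1/US1/PS0)
  lvl1: tbl 0x47, slot 15 ⇒ 0x70004 (P0/RW0/US1/PS0)
  ✗ PAGE_NOT_PRESENT  [2 reads]
#2 VA=0x3400233 (r,kernel):
  lvl0: tbl 0x3F, slot 26 ⇒ 0x4A007 (P1/RW1/US1/PS0)
  lvl1: tbl 0x4A, slot 0 ⇒ 0x41004 (P0/RW0/US1/PS0)
  ✗ PAGE_NOT_PRESENT  [2 reads]
#3 VA=0x380E458 (r,kernel):
  lvl0: tbl 0x3F, slot 28 ⇒ 0x4B007 (P1/RW1/US1/PS0)
  lvl1: tbl 0x4B, slot 14 ⇒ 0x4E007 (P1/RW1/US1/PS0)
  → PA=0x4E458  (2 entries read)
#4 VA=0x1404E7B (r,kernel):
  TLB hit vpn=0x1404 → PA=0x43E7B
#5 VA=0x1A852 (r,kernel):
  lvl0: tbl 0x3F, slot 0 ⇒ 0x50007 (P1/RW1/US1/PS0)
  lvl1: tbl 0x50, slot 26 ⇒ 0x53007 (P1/RW1/US1/PS0)
  → PA=0x53852  (2 entries read)

Entries read for #1: 2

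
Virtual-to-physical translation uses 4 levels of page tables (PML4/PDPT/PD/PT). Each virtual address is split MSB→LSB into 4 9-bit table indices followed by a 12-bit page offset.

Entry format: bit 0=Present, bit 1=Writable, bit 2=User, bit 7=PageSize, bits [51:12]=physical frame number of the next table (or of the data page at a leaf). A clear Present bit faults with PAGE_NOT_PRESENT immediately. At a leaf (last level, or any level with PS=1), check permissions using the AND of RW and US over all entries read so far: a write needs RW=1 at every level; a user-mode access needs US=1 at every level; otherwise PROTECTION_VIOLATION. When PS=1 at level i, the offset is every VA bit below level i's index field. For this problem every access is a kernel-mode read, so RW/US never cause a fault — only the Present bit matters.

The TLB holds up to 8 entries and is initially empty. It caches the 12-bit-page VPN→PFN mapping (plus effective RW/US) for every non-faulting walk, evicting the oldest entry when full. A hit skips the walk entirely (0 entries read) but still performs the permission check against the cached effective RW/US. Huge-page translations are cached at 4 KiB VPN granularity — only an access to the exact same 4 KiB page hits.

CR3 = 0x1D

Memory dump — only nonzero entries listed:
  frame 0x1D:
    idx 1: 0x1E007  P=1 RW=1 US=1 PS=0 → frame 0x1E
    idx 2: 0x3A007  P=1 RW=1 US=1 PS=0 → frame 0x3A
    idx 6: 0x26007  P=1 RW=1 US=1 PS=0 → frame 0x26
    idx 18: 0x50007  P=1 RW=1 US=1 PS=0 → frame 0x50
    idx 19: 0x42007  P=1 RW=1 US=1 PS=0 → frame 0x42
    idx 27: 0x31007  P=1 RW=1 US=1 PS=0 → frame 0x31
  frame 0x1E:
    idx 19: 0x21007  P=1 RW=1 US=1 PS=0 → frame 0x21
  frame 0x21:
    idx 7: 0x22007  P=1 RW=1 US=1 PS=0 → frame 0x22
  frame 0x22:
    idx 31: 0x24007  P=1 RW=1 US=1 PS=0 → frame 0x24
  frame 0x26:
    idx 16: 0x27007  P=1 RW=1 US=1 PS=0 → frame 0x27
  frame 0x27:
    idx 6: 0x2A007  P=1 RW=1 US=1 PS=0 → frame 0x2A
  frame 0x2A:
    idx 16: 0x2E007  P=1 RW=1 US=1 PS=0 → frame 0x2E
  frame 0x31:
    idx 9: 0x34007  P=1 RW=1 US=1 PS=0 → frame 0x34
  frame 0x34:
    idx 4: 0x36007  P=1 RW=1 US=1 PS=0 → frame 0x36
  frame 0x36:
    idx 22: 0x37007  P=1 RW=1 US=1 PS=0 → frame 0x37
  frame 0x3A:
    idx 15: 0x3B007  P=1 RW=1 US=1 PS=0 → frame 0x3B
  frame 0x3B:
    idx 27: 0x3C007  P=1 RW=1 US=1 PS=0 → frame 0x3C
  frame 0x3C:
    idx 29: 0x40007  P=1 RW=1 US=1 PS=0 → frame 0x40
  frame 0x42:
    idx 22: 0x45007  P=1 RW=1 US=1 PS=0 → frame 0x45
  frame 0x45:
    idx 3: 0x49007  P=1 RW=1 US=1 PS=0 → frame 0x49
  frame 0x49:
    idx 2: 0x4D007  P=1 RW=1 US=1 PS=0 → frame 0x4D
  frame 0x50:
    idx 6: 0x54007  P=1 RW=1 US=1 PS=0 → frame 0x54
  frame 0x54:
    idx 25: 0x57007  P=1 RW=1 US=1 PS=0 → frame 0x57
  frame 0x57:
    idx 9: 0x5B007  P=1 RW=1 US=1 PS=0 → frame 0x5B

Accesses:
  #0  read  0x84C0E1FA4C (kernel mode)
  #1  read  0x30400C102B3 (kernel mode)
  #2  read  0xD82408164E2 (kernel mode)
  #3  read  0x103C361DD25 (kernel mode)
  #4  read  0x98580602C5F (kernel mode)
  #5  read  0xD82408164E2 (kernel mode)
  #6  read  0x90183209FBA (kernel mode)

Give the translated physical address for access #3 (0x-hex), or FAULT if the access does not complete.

Per-access translation:
#0 VA=0x84C0E1FA4C (r,kernel):
  [0] read 0x1D idx=1: raw=0x1E007 flags P=1 W=1 U=1 S=0
  [1] read 0x1E idx=19: raw=0x21007 flags P=1 W=1 U=1 S=0
  [2] read 0x21 idx=7: raw=0x22007 flags P=1 W=1 U=1 S=0
  [3] read 0x22 idx=31: raw=0x24007 flags P=1 W=1 U=1 S=0
  ✓ 0x24A4C  — 4 lookups
#1 VA=0x30400C102B3 (r,kernel):
  [0] read 0x1D idx=6: raw=0x26007 flags P=1 W=1 U=1 S=0
  [1] read 0x26 idx=16: raw=0x27007 flags P=1 W=1 U=1 S=0
  [2] read 0x27 idx=6: raw=0x2A007 flags P=1 W=1 U=1 S=0
  [3] read 0x2A idx=16: raw=0x2E007 flags P=1 W=1 U=1 S=0
  ✓ 0x2E2B3  — 4 lookups
#2 VA=0xD82408164E2 (r,kernel):
  [0] read 0x1D idx=27: raw=0x31007 flags P=1 W=1 U=1 S=0
  [1] read 0x31 idx=9: raw=0x34007 flags P=1 W=1 U=1 S=0
  [2] read 0x34 idx=4: raw=0x36007 flags P=1 W=1 U=1 S=0
  [3] read 0x36 idx=22: raw=0x37007 flags P=1 W=1 U=1 S=0
  ✓ 0x374E2  — 4 lookups
#3 VA=0x103C361DD25 (r,kernel):
  [0] read 0x1D idx=2: raw=0x3A007 flags P=1 W=1 U=1 S=0
  [1] read 0x3A idx=15: raw=0x3B007 flags P=1 W=1 U=1 S=0
  [2] read 0x3B idx=27: raw=0x3C007 flags P=1 W=1 U=1 S=0
  [3] read 0x3C idx=29: raw=0x40007 flags P=1 W=1 U=1 S=0
  ✓ 0x40D25  — 4 lookups
#4 VA=0x98580602C5F (r,kernel):
  [0] read 0x1D idx=19: raw=0x42007 flags P=1 W=1 U=1 S=0
  [1] read 0x42 idx=22: raw=0x45007 flags P=1 W=1 U=1 S=0
  [2] read 0x45 idx=3: raw=0x49007 flags P=1 W=1 U=1 S=0
  [3] read 0x49 idx=2: raw=0x4D007 flags P=1 W=1 U=1 S=0
  ✓ 0x4DC5F  — 4 lookups
#5 VA=0xD82408164E2 (r,kernel):
  TLB hit vpn=0xD8240816 → PA=0x374E2
#6 VA=0x90183209FBA (r,kernel):
  [0] read 0x1D idx=18: raw=0x50007 flags P=1 W=1 U=1 S=0
  [1] read 0x50 idx=6: raw=0x54007 flags P=1 W=1 U=1 S=0
  [2] read 0x54 idx=25: raw=0x57007 flags P=1 W=1 U=1 S=0
  [3] read 0x57 idx=9: raw=0x5B007 flags P=1 W=1 U=1 S=0
  ✓ 0x5BFBA  — 4 lookups

Access #3 PA: 0x40D25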